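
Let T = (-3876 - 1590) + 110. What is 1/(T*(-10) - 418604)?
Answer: -1/365044 ≈ -2.7394e-6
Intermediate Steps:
T = -5356 (T = -5466 + 110 = -5356)
1/(T*(-10) - 418604) = 1/(-5356*(-10) - 418604) = 1/(53560 - 418604) = 1/(-365044) = -1/365044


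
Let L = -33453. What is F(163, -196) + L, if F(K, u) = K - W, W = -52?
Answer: -33238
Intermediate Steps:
F(K, u) = 52 + K (F(K, u) = K - 1*(-52) = K + 52 = 52 + K)
F(163, -196) + L = (52 + 163) - 33453 = 215 - 33453 = -33238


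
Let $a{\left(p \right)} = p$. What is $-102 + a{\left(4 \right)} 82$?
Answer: $226$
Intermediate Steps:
$-102 + a{\left(4 \right)} 82 = -102 + 4 \cdot 82 = -102 + 328 = 226$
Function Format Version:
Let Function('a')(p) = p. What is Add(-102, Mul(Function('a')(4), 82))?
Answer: 226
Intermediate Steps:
Add(-102, Mul(Function('a')(4), 82)) = Add(-102, Mul(4, 82)) = Add(-102, 328) = 226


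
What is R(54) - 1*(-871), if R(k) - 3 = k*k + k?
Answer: 3844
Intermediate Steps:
R(k) = 3 + k + k**2 (R(k) = 3 + (k*k + k) = 3 + (k**2 + k) = 3 + (k + k**2) = 3 + k + k**2)
R(54) - 1*(-871) = (3 + 54 + 54**2) - 1*(-871) = (3 + 54 + 2916) + 871 = 2973 + 871 = 3844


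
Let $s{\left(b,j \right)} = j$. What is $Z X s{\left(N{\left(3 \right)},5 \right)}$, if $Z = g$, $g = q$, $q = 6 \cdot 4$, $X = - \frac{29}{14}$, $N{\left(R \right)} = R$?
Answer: $- \frac{1740}{7} \approx -248.57$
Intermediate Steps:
$X = - \frac{29}{14}$ ($X = \left(-29\right) \frac{1}{14} = - \frac{29}{14} \approx -2.0714$)
$q = 24$
$g = 24$
$Z = 24$
$Z X s{\left(N{\left(3 \right)},5 \right)} = 24 \left(- \frac{29}{14}\right) 5 = \left(- \frac{348}{7}\right) 5 = - \frac{1740}{7}$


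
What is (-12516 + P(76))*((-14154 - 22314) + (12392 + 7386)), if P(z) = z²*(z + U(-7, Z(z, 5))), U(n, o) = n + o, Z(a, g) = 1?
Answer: -6539208760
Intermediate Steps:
P(z) = z²*(-6 + z) (P(z) = z²*(z + (-7 + 1)) = z²*(z - 6) = z²*(-6 + z))
(-12516 + P(76))*((-14154 - 22314) + (12392 + 7386)) = (-12516 + 76²*(-6 + 76))*((-14154 - 22314) + (12392 + 7386)) = (-12516 + 5776*70)*(-36468 + 19778) = (-12516 + 404320)*(-16690) = 391804*(-16690) = -6539208760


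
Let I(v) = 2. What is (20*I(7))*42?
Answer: 1680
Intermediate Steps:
(20*I(7))*42 = (20*2)*42 = 40*42 = 1680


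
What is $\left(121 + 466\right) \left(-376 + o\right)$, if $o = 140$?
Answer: $-138532$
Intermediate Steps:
$\left(121 + 466\right) \left(-376 + o\right) = \left(121 + 466\right) \left(-376 + 140\right) = 587 \left(-236\right) = -138532$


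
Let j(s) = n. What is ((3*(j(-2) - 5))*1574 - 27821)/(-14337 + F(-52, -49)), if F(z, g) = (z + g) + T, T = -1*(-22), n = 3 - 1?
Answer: 41987/14416 ≈ 2.9125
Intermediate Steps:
n = 2
j(s) = 2
T = 22
F(z, g) = 22 + g + z (F(z, g) = (z + g) + 22 = (g + z) + 22 = 22 + g + z)
((3*(j(-2) - 5))*1574 - 27821)/(-14337 + F(-52, -49)) = ((3*(2 - 5))*1574 - 27821)/(-14337 + (22 - 49 - 52)) = ((3*(-3))*1574 - 27821)/(-14337 - 79) = (-9*1574 - 27821)/(-14416) = (-14166 - 27821)*(-1/14416) = -41987*(-1/14416) = 41987/14416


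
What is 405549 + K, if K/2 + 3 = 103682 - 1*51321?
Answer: 510265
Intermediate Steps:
K = 104716 (K = -6 + 2*(103682 - 1*51321) = -6 + 2*(103682 - 51321) = -6 + 2*52361 = -6 + 104722 = 104716)
405549 + K = 405549 + 104716 = 510265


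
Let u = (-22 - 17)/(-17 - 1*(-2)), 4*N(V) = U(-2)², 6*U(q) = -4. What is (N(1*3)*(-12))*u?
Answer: -52/15 ≈ -3.4667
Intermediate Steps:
U(q) = -⅔ (U(q) = (⅙)*(-4) = -⅔)
N(V) = ⅑ (N(V) = (-⅔)²/4 = (¼)*(4/9) = ⅑)
u = 13/5 (u = -39/(-17 + 2) = -39/(-15) = -39*(-1/15) = 13/5 ≈ 2.6000)
(N(1*3)*(-12))*u = ((⅑)*(-12))*(13/5) = -4/3*13/5 = -52/15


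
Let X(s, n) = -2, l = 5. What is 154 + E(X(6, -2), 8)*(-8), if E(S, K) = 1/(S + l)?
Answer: 454/3 ≈ 151.33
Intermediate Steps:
E(S, K) = 1/(5 + S) (E(S, K) = 1/(S + 5) = 1/(5 + S))
154 + E(X(6, -2), 8)*(-8) = 154 - 8/(5 - 2) = 154 - 8/3 = 454/3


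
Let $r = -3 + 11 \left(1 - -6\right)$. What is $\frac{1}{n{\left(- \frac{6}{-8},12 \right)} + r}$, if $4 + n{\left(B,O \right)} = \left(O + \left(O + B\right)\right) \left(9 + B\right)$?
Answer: $\frac{16}{4981} \approx 0.0032122$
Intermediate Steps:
$n{\left(B,O \right)} = -4 + \left(9 + B\right) \left(B + 2 O\right)$ ($n{\left(B,O \right)} = -4 + \left(O + \left(O + B\right)\right) \left(9 + B\right) = -4 + \left(O + \left(B + O\right)\right) \left(9 + B\right) = -4 + \left(B + 2 O\right) \left(9 + B\right) = -4 + \left(9 + B\right) \left(B + 2 O\right)$)
$r = 74$ ($r = -3 + 11 \left(1 + 6\right) = -3 + 11 \cdot 7 = -3 + 77 = 74$)
$\frac{1}{n{\left(- \frac{6}{-8},12 \right)} + r} = \frac{1}{\left(-4 + \left(- \frac{6}{-8}\right)^{2} + 9 \left(- \frac{6}{-8}\right) + 18 \cdot 12 + 2 \left(- \frac{6}{-8}\right) 12\right) + 74} = \frac{1}{\left(-4 + \left(\left(-6\right) \left(- \frac{1}{8}\right)\right)^{2} + 9 \left(\left(-6\right) \left(- \frac{1}{8}\right)\right) + 216 + 2 \left(\left(-6\right) \left(- \frac{1}{8}\right)\right) 12\right) + 74} = \frac{1}{\left(-4 + \left(\frac{3}{4}\right)^{2} + 9 \cdot \frac{3}{4} + 216 + 2 \cdot \frac{3}{4} \cdot 12\right) + 74} = \frac{1}{\left(-4 + \frac{9}{16} + \frac{27}{4} + 216 + 18\right) + 74} = \frac{1}{\frac{3797}{16} + 74} = \frac{1}{\frac{4981}{16}} = \frac{16}{4981}$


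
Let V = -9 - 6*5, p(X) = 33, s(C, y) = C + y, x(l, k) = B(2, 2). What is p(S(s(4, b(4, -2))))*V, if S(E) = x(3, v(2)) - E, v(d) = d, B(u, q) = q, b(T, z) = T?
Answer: -1287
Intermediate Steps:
x(l, k) = 2
S(E) = 2 - E
V = -39 (V = -9 - 30 = -39)
p(S(s(4, b(4, -2))))*V = 33*(-39) = -1287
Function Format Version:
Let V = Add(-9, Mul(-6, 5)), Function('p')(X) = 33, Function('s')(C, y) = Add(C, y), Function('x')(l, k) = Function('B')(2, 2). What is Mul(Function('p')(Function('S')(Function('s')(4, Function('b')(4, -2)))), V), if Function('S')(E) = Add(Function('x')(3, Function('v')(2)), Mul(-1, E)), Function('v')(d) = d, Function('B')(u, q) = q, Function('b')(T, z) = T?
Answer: -1287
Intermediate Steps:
Function('x')(l, k) = 2
Function('S')(E) = Add(2, Mul(-1, E))
V = -39 (V = Add(-9, -30) = -39)
Mul(Function('p')(Function('S')(Function('s')(4, Function('b')(4, -2)))), V) = Mul(33, -39) = -1287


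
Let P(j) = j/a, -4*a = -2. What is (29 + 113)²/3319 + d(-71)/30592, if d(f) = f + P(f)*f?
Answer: 650083597/101534848 ≈ 6.4026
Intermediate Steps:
a = ½ (a = -¼*(-2) = ½ ≈ 0.50000)
P(j) = 2*j (P(j) = j/(½) = j*2 = 2*j)
d(f) = f + 2*f² (d(f) = f + (2*f)*f = f + 2*f²)
(29 + 113)²/3319 + d(-71)/30592 = (29 + 113)²/3319 - 71*(1 + 2*(-71))/30592 = 142²*(1/3319) - 71*(1 - 142)*(1/30592) = 20164*(1/3319) - 71*(-141)*(1/30592) = 20164/3319 + 10011*(1/30592) = 20164/3319 + 10011/30592 = 650083597/101534848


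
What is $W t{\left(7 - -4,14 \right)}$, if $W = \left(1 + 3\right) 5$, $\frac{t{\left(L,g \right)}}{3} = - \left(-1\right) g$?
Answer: $840$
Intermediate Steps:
$t{\left(L,g \right)} = 3 g$ ($t{\left(L,g \right)} = 3 \left(- \left(-1\right) g\right) = 3 g$)
$W = 20$ ($W = 4 \cdot 5 = 20$)
$W t{\left(7 - -4,14 \right)} = 20 \cdot 3 \cdot 14 = 20 \cdot 42 = 840$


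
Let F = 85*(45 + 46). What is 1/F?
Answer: 1/7735 ≈ 0.00012928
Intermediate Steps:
F = 7735 (F = 85*91 = 7735)
1/F = 1/7735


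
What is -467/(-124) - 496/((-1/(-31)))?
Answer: -1906157/124 ≈ -15372.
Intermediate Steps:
-467/(-124) - 496/((-1/(-31))) = -467*(-1/124) - 496/((-1*(-1/31))) = 467/124 - 496/1/31 = 467/124 - 496*31 = 467/124 - 15376 = -1906157/124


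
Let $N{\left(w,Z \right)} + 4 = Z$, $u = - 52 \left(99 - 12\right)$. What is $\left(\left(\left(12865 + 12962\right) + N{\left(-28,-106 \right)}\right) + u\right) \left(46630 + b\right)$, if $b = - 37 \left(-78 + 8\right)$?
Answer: $1043119460$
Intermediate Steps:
$u = -4524$ ($u = \left(-52\right) 87 = -4524$)
$N{\left(w,Z \right)} = -4 + Z$
$b = 2590$ ($b = \left(-37\right) \left(-70\right) = 2590$)
$\left(\left(\left(12865 + 12962\right) + N{\left(-28,-106 \right)}\right) + u\right) \left(46630 + b\right) = \left(\left(\left(12865 + 12962\right) - 110\right) - 4524\right) \left(46630 + 2590\right) = \left(\left(25827 - 110\right) - 4524\right) 49220 = \left(25717 - 4524\right) 49220 = 21193 \cdot 49220 = 1043119460$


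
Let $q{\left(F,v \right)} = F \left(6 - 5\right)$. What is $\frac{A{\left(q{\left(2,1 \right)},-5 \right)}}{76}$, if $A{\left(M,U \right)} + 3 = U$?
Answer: $- \frac{2}{19} \approx -0.10526$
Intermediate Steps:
$q{\left(F,v \right)} = F$ ($q{\left(F,v \right)} = F 1 = F$)
$A{\left(M,U \right)} = -3 + U$
$\frac{A{\left(q{\left(2,1 \right)},-5 \right)}}{76} = \frac{-3 - 5}{76} = \left(-8\right) \frac{1}{76} = - \frac{2}{19}$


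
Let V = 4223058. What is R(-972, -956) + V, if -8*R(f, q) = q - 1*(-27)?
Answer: 33785393/8 ≈ 4.2232e+6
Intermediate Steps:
R(f, q) = -27/8 - q/8 (R(f, q) = -(q - 1*(-27))/8 = -(q + 27)/8 = -(27 + q)/8 = -27/8 - q/8)
R(-972, -956) + V = (-27/8 - ⅛*(-956)) + 4223058 = (-27/8 + 239/2) + 4223058 = 929/8 + 4223058 = 33785393/8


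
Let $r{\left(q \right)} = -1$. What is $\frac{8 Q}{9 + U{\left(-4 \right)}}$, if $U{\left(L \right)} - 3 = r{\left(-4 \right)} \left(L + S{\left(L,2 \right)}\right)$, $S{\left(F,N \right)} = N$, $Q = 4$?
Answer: $\frac{16}{7} \approx 2.2857$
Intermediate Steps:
$U{\left(L \right)} = 1 - L$ ($U{\left(L \right)} = 3 - \left(L + 2\right) = 3 - \left(2 + L\right) = 1 - L$)
$\frac{8 Q}{9 + U{\left(-4 \right)}} = \frac{8 \cdot 4}{9 + \left(1 - -4\right)} = \frac{32}{9 + \left(1 + 4\right)} = \frac{32}{9 + 5} = \frac{32}{14} = 32 \cdot \frac{1}{14} = \frac{16}{7}$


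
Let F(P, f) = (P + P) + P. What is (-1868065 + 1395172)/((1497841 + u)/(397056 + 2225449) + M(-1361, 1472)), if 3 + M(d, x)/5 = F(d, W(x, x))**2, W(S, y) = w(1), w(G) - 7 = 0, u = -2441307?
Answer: -72950838645/12858671088452 ≈ -0.0056733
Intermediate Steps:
w(G) = 7 (w(G) = 7 + 0 = 7)
W(S, y) = 7
F(P, f) = 3*P (F(P, f) = 2*P + P = 3*P)
M(d, x) = -15 + 45*d**2 (M(d, x) = -15 + 5*(3*d)**2 = -15 + 5*(9*d**2) = -15 + 45*d**2)
(-1868065 + 1395172)/((1497841 + u)/(397056 + 2225449) + M(-1361, 1472)) = (-1868065 + 1395172)/((1497841 - 2441307)/(397056 + 2225449) + (-15 + 45*(-1361)**2)) = -472893/(-943466/2622505 + (-15 + 45*1852321)) = -472893/(-943466*1/2622505 + (-15 + 83354445)) = -472893/(-55498/154265 + 83354430) = -472893/12858671088452/154265 = -472893*154265/12858671088452 = -72950838645/12858671088452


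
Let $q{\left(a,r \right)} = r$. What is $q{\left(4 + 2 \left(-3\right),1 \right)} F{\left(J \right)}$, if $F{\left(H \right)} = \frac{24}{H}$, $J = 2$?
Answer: $12$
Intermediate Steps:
$q{\left(4 + 2 \left(-3\right),1 \right)} F{\left(J \right)} = 1 \cdot \frac{24}{2} = 1 \cdot 24 \cdot \frac{1}{2} = 1 \cdot 12 = 12$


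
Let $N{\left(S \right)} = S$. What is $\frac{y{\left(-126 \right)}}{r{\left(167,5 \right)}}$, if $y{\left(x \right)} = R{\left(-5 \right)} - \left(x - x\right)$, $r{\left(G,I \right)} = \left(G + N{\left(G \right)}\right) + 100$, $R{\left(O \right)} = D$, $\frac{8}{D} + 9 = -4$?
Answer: $- \frac{4}{2821} \approx -0.0014179$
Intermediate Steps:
$D = - \frac{8}{13}$ ($D = \frac{8}{-9 - 4} = \frac{8}{-13} = 8 \left(- \frac{1}{13}\right) = - \frac{8}{13} \approx -0.61539$)
$R{\left(O \right)} = - \frac{8}{13}$
$r{\left(G,I \right)} = 100 + 2 G$ ($r{\left(G,I \right)} = \left(G + G\right) + 100 = 2 G + 100 = 100 + 2 G$)
$y{\left(x \right)} = - \frac{8}{13}$ ($y{\left(x \right)} = - \frac{8}{13} - \left(x - x\right) = - \frac{8}{13} - 0 = - \frac{8}{13} + 0 = - \frac{8}{13}$)
$\frac{y{\left(-126 \right)}}{r{\left(167,5 \right)}} = - \frac{8}{13 \left(100 + 2 \cdot 167\right)} = - \frac{8}{13 \left(100 + 334\right)} = - \frac{8}{13 \cdot 434} = \left(- \frac{8}{13}\right) \frac{1}{434} = - \frac{4}{2821}$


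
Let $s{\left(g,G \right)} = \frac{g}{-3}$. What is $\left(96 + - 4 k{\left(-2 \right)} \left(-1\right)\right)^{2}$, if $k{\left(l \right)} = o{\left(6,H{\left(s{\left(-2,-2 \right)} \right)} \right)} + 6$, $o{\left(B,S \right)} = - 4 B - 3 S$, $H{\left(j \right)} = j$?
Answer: $256$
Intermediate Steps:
$s{\left(g,G \right)} = - \frac{g}{3}$ ($s{\left(g,G \right)} = g \left(- \frac{1}{3}\right) = - \frac{g}{3}$)
$k{\left(l \right)} = -20$ ($k{\left(l \right)} = \left(\left(-4\right) 6 - 3 \left(\left(- \frac{1}{3}\right) \left(-2\right)\right)\right) + 6 = \left(-24 - 2\right) + 6 = -26 + 6 = -20$)
$\left(96 + - 4 k{\left(-2 \right)} \left(-1\right)\right)^{2} = \left(96 + \left(-4\right) \left(-20\right) \left(-1\right)\right)^{2} = \left(96 + 80 \left(-1\right)\right)^{2} = \left(96 - 80\right)^{2} = 16^{2} = 256$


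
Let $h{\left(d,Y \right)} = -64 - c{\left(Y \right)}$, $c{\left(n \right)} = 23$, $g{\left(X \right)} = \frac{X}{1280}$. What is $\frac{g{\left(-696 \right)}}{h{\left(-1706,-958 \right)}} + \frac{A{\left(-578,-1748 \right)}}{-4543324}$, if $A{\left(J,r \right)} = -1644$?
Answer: $\frac{1201591}{181732960} \approx 0.0066118$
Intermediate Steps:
$g{\left(X \right)} = \frac{X}{1280}$ ($g{\left(X \right)} = X \frac{1}{1280} = \frac{X}{1280}$)
$h{\left(d,Y \right)} = -87$ ($h{\left(d,Y \right)} = -64 - 23 = -87$)
$\frac{g{\left(-696 \right)}}{h{\left(-1706,-958 \right)}} + \frac{A{\left(-578,-1748 \right)}}{-4543324} = \frac{\frac{1}{1280} \left(-696\right)}{-87} - \frac{1644}{-4543324} = \left(- \frac{87}{160}\right) \left(- \frac{1}{87}\right) - - \frac{411}{1135831} = \frac{1}{160} + \frac{411}{1135831} = \frac{1201591}{181732960}$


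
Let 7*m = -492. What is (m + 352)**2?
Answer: 3888784/49 ≈ 79363.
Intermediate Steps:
m = -492/7 (m = (1/7)*(-492) = -492/7 ≈ -70.286)
(m + 352)**2 = (-492/7 + 352)**2 = (1972/7)**2 = 3888784/49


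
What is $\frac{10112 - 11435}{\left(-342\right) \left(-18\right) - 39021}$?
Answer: $\frac{63}{1565} \approx 0.040256$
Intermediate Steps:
$\frac{10112 - 11435}{\left(-342\right) \left(-18\right) - 39021} = - \frac{1323}{6156 - 39021} = - \frac{1323}{-32865} = \left(-1323\right) \left(- \frac{1}{32865}\right) = \frac{63}{1565}$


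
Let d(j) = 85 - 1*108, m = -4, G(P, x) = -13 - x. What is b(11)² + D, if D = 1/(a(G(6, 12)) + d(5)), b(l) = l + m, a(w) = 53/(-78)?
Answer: 90425/1847 ≈ 48.958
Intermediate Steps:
a(w) = -53/78 (a(w) = 53*(-1/78) = -53/78)
d(j) = -23 (d(j) = 85 - 108 = -23)
b(l) = -4 + l (b(l) = l - 4 = -4 + l)
D = -78/1847 (D = 1/(-53/78 - 23) = 1/(-1847/78) = -78/1847 ≈ -0.042231)
b(11)² + D = (-4 + 11)² - 78/1847 = 7² - 78/1847 = 49 - 78/1847 = 90425/1847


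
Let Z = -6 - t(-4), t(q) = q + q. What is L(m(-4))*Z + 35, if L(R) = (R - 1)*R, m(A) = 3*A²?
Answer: 4547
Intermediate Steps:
t(q) = 2*q
L(R) = R*(-1 + R) (L(R) = (-1 + R)*R = R*(-1 + R))
Z = 2 (Z = -6 - 2*(-4) = -6 - 1*(-8) = -6 + 8 = 2)
L(m(-4))*Z + 35 = ((3*(-4)²)*(-1 + 3*(-4)²))*2 + 35 = ((3*16)*(-1 + 3*16))*2 + 35 = (48*(-1 + 48))*2 + 35 = (48*47)*2 + 35 = 2256*2 + 35 = 4512 + 35 = 4547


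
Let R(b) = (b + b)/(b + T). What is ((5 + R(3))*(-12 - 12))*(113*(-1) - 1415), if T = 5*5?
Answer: 1338528/7 ≈ 1.9122e+5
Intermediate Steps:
T = 25
R(b) = 2*b/(25 + b) (R(b) = (b + b)/(b + 25) = (2*b)/(25 + b) = 2*b/(25 + b))
((5 + R(3))*(-12 - 12))*(113*(-1) - 1415) = ((5 + 2*3/(25 + 3))*(-12 - 12))*(113*(-1) - 1415) = ((5 + 2*3/28)*(-24))*(-113 - 1415) = ((5 + 2*3*(1/28))*(-24))*(-1528) = ((5 + 3/14)*(-24))*(-1528) = ((73/14)*(-24))*(-1528) = -876/7*(-1528) = 1338528/7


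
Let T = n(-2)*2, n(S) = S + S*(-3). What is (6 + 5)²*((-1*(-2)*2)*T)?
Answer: 3872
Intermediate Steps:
n(S) = -2*S (n(S) = S - 3*S = -2*S)
T = 8 (T = -2*(-2)*2 = 4*2 = 8)
(6 + 5)²*((-1*(-2)*2)*T) = (6 + 5)²*((-1*(-2)*2)*8) = 11²*((2*2)*8) = 121*(4*8) = 121*32 = 3872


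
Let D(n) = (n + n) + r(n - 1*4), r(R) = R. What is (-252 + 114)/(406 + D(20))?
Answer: -23/77 ≈ -0.29870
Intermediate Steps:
D(n) = -4 + 3*n (D(n) = (n + n) + (n - 1*4) = 2*n + (n - 4) = 2*n + (-4 + n) = -4 + 3*n)
(-252 + 114)/(406 + D(20)) = (-252 + 114)/(406 + (-4 + 3*20)) = -138/(406 + (-4 + 60)) = -138/(406 + 56) = -138/462 = -138*1/462 = -23/77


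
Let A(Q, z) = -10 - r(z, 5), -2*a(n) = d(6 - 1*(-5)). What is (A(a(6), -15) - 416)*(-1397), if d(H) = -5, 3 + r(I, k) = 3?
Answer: 595122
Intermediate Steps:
r(I, k) = 0 (r(I, k) = -3 + 3 = 0)
a(n) = 5/2 (a(n) = -1/2*(-5) = 5/2)
A(Q, z) = -10 (A(Q, z) = -10 - 1*0 = -10 + 0 = -10)
(A(a(6), -15) - 416)*(-1397) = (-10 - 416)*(-1397) = -426*(-1397) = 595122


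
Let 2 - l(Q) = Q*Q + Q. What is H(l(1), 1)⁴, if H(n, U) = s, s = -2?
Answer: 16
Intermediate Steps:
l(Q) = 2 - Q - Q² (l(Q) = 2 - (Q*Q + Q) = 2 - (Q² + Q) = 2 - (Q + Q²) = 2 + (-Q - Q²) = 2 - Q - Q²)
H(n, U) = -2
H(l(1), 1)⁴ = (-2)⁴ = 16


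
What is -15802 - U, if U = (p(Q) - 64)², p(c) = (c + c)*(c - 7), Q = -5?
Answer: -18938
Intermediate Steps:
p(c) = 2*c*(-7 + c) (p(c) = (2*c)*(-7 + c) = 2*c*(-7 + c))
U = 3136 (U = (2*(-5)*(-7 - 5) - 64)² = (2*(-5)*(-12) - 64)² = (120 - 64)² = 56² = 3136)
-15802 - U = -15802 - 1*3136 = -15802 - 3136 = -18938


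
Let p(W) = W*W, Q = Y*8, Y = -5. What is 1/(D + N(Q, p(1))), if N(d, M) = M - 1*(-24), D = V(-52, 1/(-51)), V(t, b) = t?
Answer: -1/27 ≈ -0.037037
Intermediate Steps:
D = -52
Q = -40 (Q = -5*8 = -40)
p(W) = W²
N(d, M) = 24 + M (N(d, M) = M + 24 = 24 + M)
1/(D + N(Q, p(1))) = 1/(-52 + (24 + 1²)) = 1/(-52 + (24 + 1)) = 1/(-52 + 25) = 1/(-27) = -1/27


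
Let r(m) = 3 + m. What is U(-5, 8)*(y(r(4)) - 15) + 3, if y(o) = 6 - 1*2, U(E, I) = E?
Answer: 58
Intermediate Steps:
y(o) = 4 (y(o) = 6 - 2 = 4)
U(-5, 8)*(y(r(4)) - 15) + 3 = -5*(4 - 15) + 3 = -5*(-11) + 3 = 55 + 3 = 58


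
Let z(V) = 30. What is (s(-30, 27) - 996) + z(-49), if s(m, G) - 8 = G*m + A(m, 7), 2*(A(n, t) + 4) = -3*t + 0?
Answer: -3565/2 ≈ -1782.5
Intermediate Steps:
A(n, t) = -4 - 3*t/2 (A(n, t) = -4 + (-3*t + 0)/2 = -4 + (-3*t)/2 = -4 - 3*t/2)
s(m, G) = -13/2 + G*m (s(m, G) = 8 + (G*m + (-4 - 3/2*7)) = 8 + (G*m + (-4 - 21/2)) = 8 + (G*m - 29/2) = 8 + (-29/2 + G*m) = -13/2 + G*m)
(s(-30, 27) - 996) + z(-49) = ((-13/2 + 27*(-30)) - 996) + 30 = ((-13/2 - 810) - 996) + 30 = (-1633/2 - 996) + 30 = -3625/2 + 30 = -3565/2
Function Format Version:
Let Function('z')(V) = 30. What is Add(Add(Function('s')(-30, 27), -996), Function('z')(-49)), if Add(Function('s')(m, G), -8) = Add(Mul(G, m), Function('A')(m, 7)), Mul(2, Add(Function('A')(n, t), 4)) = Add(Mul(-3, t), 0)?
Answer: Rational(-3565, 2) ≈ -1782.5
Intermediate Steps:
Function('A')(n, t) = Add(-4, Mul(Rational(-3, 2), t)) (Function('A')(n, t) = Add(-4, Mul(Rational(1, 2), Add(Mul(-3, t), 0))) = Add(-4, Mul(Rational(1, 2), Mul(-3, t))) = Add(-4, Mul(Rational(-3, 2), t)))
Function('s')(m, G) = Add(Rational(-13, 2), Mul(G, m)) (Function('s')(m, G) = Add(8, Add(Mul(G, m), Add(-4, Mul(Rational(-3, 2), 7)))) = Add(8, Add(Mul(G, m), Add(-4, Rational(-21, 2)))) = Add(8, Add(Mul(G, m), Rational(-29, 2))) = Add(8, Add(Rational(-29, 2), Mul(G, m))) = Add(Rational(-13, 2), Mul(G, m)))
Add(Add(Function('s')(-30, 27), -996), Function('z')(-49)) = Add(Add(Add(Rational(-13, 2), Mul(27, -30)), -996), 30) = Add(Add(Add(Rational(-13, 2), -810), -996), 30) = Add(Add(Rational(-1633, 2), -996), 30) = Add(Rational(-3625, 2), 30) = Rational(-3565, 2)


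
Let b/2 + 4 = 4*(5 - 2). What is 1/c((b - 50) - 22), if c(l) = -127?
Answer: -1/127 ≈ -0.0078740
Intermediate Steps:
b = 16 (b = -8 + 2*(4*(5 - 2)) = -8 + 2*(4*3) = -8 + 2*12 = -8 + 24 = 16)
1/c((b - 50) - 22) = 1/(-127) = -1/127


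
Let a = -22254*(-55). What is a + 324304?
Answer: 1548274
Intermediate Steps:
a = 1223970
a + 324304 = 1223970 + 324304 = 1548274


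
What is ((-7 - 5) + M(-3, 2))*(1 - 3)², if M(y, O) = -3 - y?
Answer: -48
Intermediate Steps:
((-7 - 5) + M(-3, 2))*(1 - 3)² = ((-7 - 5) + (-3 - 1*(-3)))*(1 - 3)² = (-12 + (-3 + 3))*(-2)² = (-12 + 0)*4 = -12*4 = -48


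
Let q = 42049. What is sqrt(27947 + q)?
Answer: 2*sqrt(17499) ≈ 264.57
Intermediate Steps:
sqrt(27947 + q) = sqrt(27947 + 42049) = sqrt(69996) = 2*sqrt(17499)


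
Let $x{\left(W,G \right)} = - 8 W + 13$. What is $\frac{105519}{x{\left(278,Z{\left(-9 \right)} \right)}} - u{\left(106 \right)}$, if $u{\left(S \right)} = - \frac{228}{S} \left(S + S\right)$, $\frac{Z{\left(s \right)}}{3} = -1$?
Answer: $\frac{300899}{737} \approx 408.28$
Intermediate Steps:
$Z{\left(s \right)} = -3$ ($Z{\left(s \right)} = 3 \left(-1\right) = -3$)
$x{\left(W,G \right)} = 13 - 8 W$
$u{\left(S \right)} = -456$ ($u{\left(S \right)} = - \frac{228}{S} 2 S = -456$)
$\frac{105519}{x{\left(278,Z{\left(-9 \right)} \right)}} - u{\left(106 \right)} = \frac{105519}{13 - 2224} - -456 = \frac{105519}{13 - 2224} + 456 = \frac{105519}{-2211} + 456 = 105519 \left(- \frac{1}{2211}\right) + 456 = - \frac{35173}{737} + 456 = \frac{300899}{737}$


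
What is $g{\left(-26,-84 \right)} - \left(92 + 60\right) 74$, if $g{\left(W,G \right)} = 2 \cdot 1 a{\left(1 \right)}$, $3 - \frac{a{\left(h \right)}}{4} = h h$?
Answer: $-11232$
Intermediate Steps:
$a{\left(h \right)} = 12 - 4 h^{2}$ ($a{\left(h \right)} = 12 - 4 h h = 12 - 4 h^{2}$)
$g{\left(W,G \right)} = 16$ ($g{\left(W,G \right)} = 2 \cdot 1 \left(12 - 4 \cdot 1^{2}\right) = 2 \left(12 - 4\right) = 2 \cdot 8 = 16$)
$g{\left(-26,-84 \right)} - \left(92 + 60\right) 74 = 16 - \left(92 + 60\right) 74 = 16 - 152 \cdot 74 = 16 - 11248 = -11232$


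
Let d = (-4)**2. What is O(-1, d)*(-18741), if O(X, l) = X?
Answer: 18741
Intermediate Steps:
d = 16
O(-1, d)*(-18741) = -1*(-18741) = 18741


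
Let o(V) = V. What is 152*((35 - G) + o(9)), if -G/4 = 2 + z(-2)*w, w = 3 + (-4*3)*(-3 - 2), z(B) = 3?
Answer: 122816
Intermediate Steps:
w = 63 (w = 3 - 12*(-5) = 3 + 60 = 63)
G = -764 (G = -4*(2 + 3*63) = -4*(2 + 189) = -4*191 = -764)
152*((35 - G) + o(9)) = 152*((35 - 1*(-764)) + 9) = 152*((35 + 764) + 9) = 152*(799 + 9) = 152*808 = 122816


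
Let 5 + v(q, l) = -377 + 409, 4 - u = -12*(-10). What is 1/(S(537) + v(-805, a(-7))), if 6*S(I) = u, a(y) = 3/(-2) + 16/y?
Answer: 3/23 ≈ 0.13043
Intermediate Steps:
a(y) = -3/2 + 16/y (a(y) = 3*(-½) + 16/y = -3/2 + 16/y)
u = -116 (u = 4 - (-12)*(-10) = 4 - 1*120 = 4 - 120 = -116)
S(I) = -58/3 (S(I) = (⅙)*(-116) = -58/3)
v(q, l) = 27 (v(q, l) = -5 + (-377 + 409) = -5 + 32 = 27)
1/(S(537) + v(-805, a(-7))) = 1/(-58/3 + 27) = 1/(23/3) = 3/23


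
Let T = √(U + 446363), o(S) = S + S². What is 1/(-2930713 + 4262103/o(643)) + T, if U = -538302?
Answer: -414092/1213580545493 + I*√91939 ≈ -3.4122e-7 + 303.21*I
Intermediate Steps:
T = I*√91939 (T = √(-538302 + 446363) = √(-91939) = I*√91939 ≈ 303.21*I)
1/(-2930713 + 4262103/o(643)) + T = 1/(-2930713 + 4262103/((643*(1 + 643)))) + I*√91939 = 1/(-2930713 + 4262103/((643*644))) + I*√91939 = 1/(-2930713 + 4262103/414092) + I*√91939 = 1/(-1213580545493/414092) + I*√91939 = -414092/1213580545493 + I*√91939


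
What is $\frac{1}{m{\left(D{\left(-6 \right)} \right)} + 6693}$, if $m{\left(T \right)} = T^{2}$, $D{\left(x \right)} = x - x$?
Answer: $\frac{1}{6693} \approx 0.00014941$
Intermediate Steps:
$D{\left(x \right)} = 0$
$\frac{1}{m{\left(D{\left(-6 \right)} \right)} + 6693} = \frac{1}{0^{2} + 6693} = \frac{1}{0 + 6693} = \frac{1}{6693}$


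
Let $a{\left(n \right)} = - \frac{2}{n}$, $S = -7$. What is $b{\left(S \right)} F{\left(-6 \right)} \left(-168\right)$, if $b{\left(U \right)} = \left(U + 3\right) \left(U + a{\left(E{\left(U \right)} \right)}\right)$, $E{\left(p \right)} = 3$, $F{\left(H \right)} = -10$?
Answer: $51520$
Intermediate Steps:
$b{\left(U \right)} = \left(3 + U\right) \left(- \frac{2}{3} + U\right)$ ($b{\left(U \right)} = \left(U + 3\right) \left(U - \frac{2}{3}\right) = \left(3 + U\right) \left(U - \frac{2}{3}\right) = \left(3 + U\right) \left(- \frac{2}{3} + U\right)$)
$b{\left(S \right)} F{\left(-6 \right)} \left(-168\right) = \left(-2 + \left(-7\right)^{2} + \frac{7}{3} \left(-7\right)\right) \left(-10\right) \left(-168\right) = \left(-2 + 49 - \frac{49}{3}\right) \left(-10\right) \left(-168\right) = \frac{92}{3} \left(-10\right) \left(-168\right) = \left(- \frac{920}{3}\right) \left(-168\right) = 51520$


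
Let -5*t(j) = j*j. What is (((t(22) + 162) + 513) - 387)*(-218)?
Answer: -208408/5 ≈ -41682.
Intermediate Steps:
t(j) = -j**2/5 (t(j) = -j*j/5 = -j**2/5)
(((t(22) + 162) + 513) - 387)*(-218) = (((-1/5*22**2 + 162) + 513) - 387)*(-218) = (((-1/5*484 + 162) + 513) - 387)*(-218) = (((-484/5 + 162) + 513) - 387)*(-218) = ((326/5 + 513) - 387)*(-218) = (2891/5 - 387)*(-218) = (956/5)*(-218) = -208408/5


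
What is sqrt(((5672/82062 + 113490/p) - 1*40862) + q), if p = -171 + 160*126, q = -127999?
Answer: I*sqrt(155809303958649379255)/30376617 ≈ 410.92*I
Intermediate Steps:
p = 19989 (p = -171 + 20160 = 19989)
sqrt(((5672/82062 + 113490/p) - 1*40862) + q) = sqrt(((5672/82062 + 113490/19989) - 1*40862) - 127999) = sqrt(((5672*(1/82062) + 113490*(1/19989)) - 40862) - 127999) = sqrt(((2836/41031 + 12610/2221) - 40862) - 127999) = sqrt((523699666/91129851 - 40862) - 127999) = sqrt(-3723224271896/91129851 - 127999) = sqrt(-15387754070045/91129851) = I*sqrt(155809303958649379255)/30376617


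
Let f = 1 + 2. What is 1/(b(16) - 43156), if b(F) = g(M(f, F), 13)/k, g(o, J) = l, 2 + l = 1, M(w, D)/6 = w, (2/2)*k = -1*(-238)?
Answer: -238/10271129 ≈ -2.3172e-5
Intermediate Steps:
k = 238 (k = -1*(-238) = 238)
f = 3
M(w, D) = 6*w
l = -1 (l = -2 + 1 = -1)
g(o, J) = -1
b(F) = -1/238
1/(b(16) - 43156) = 1/(-1/238 - 43156) = 1/(-10271129/238) = -238/10271129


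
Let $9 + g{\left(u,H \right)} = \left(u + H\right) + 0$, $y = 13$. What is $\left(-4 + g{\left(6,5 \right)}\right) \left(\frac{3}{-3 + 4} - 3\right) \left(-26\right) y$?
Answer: $0$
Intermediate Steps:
$g{\left(u,H \right)} = -9 + H + u$ ($g{\left(u,H \right)} = -9 + \left(\left(u + H\right) + 0\right) = -9 + \left(\left(H + u\right) + 0\right) = -9 + \left(H + u\right) = -9 + H + u$)
$\left(-4 + g{\left(6,5 \right)}\right) \left(\frac{3}{-3 + 4} - 3\right) \left(-26\right) y = \left(-4 + \left(-9 + 5 + 6\right)\right) \left(\frac{3}{-3 + 4} - 3\right) \left(-26\right) 13 = \left(-4 + 2\right) \left(\frac{3}{1} - 3\right) \left(-26\right) 13 = - 2 \left(3 \cdot 1 - 3\right) \left(-26\right) 13 = - 2 \left(3 - 3\right) \left(-26\right) 13 = \left(-2\right) 0 \left(-26\right) 13 = 0 \left(-26\right) 13 = 0 \cdot 13 = 0$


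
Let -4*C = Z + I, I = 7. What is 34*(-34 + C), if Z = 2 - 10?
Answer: -2295/2 ≈ -1147.5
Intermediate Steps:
Z = -8
C = ¼ (C = -(-8 + 7)/4 = -¼*(-1) = ¼ ≈ 0.25000)
34*(-34 + C) = 34*(-34 + ¼) = 34*(-135/4) = -2295/2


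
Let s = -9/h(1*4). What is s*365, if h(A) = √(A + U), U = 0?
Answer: -3285/2 ≈ -1642.5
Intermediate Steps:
h(A) = √A (h(A) = √(A + 0) = √A)
s = -9/2 (s = -9/(√(1*4)) = -9/(√4) = -9/2 ≈ -4.5000)
s*365 = -9/2*365 = -3285/2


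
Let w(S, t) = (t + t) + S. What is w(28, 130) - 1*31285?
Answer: -30997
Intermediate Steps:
w(S, t) = S + 2*t (w(S, t) = 2*t + S = S + 2*t)
w(28, 130) - 1*31285 = (28 + 2*130) - 1*31285 = (28 + 260) - 31285 = 288 - 31285 = -30997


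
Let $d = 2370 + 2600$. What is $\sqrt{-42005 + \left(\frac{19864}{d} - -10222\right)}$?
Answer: $\frac{i \sqrt{196242495155}}{2485} \approx 178.27 i$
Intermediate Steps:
$d = 4970$
$\sqrt{-42005 + \left(\frac{19864}{d} - -10222\right)} = \sqrt{-42005 + \left(\frac{19864}{4970} - -10222\right)} = \sqrt{-42005 + \left(19864 \cdot \frac{1}{4970} + 10222\right)} = \sqrt{-42005 + \left(\frac{9932}{2485} + 10222\right)} = \sqrt{-42005 + \frac{25411602}{2485}} = \sqrt{- \frac{78970823}{2485}} = \frac{i \sqrt{196242495155}}{2485}$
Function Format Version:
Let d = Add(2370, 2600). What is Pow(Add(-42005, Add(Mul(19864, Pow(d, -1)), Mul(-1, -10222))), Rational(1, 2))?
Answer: Mul(Rational(1, 2485), I, Pow(196242495155, Rational(1, 2))) ≈ Mul(178.27, I)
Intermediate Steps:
d = 4970
Pow(Add(-42005, Add(Mul(19864, Pow(d, -1)), Mul(-1, -10222))), Rational(1, 2)) = Pow(Add(-42005, Add(Mul(19864, Pow(4970, -1)), Mul(-1, -10222))), Rational(1, 2)) = Pow(Add(-42005, Add(Mul(19864, Rational(1, 4970)), 10222)), Rational(1, 2)) = Pow(Add(-42005, Add(Rational(9932, 2485), 10222)), Rational(1, 2)) = Pow(Add(-42005, Rational(25411602, 2485)), Rational(1, 2)) = Pow(Rational(-78970823, 2485), Rational(1, 2)) = Mul(Rational(1, 2485), I, Pow(196242495155, Rational(1, 2)))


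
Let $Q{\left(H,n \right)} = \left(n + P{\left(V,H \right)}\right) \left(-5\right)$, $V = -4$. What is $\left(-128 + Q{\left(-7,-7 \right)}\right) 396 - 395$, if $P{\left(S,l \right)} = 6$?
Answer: $-49103$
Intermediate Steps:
$Q{\left(H,n \right)} = -30 - 5 n$ ($Q{\left(H,n \right)} = \left(n + 6\right) \left(-5\right) = \left(6 + n\right) \left(-5\right) = -30 - 5 n$)
$\left(-128 + Q{\left(-7,-7 \right)}\right) 396 - 395 = \left(-128 - -5\right) 396 - 395 = \left(-128 + \left(-30 + 35\right)\right) 396 - 395 = \left(-128 + 5\right) 396 - 395 = \left(-123\right) 396 - 395 = -48708 - 395 = -49103$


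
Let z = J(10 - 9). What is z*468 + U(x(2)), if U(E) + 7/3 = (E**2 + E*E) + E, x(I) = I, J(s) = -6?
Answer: -8401/3 ≈ -2800.3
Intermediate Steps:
z = -6
U(E) = -7/3 + E + 2*E**2 (U(E) = -7/3 + ((E**2 + E*E) + E) = -7/3 + ((E**2 + E**2) + E) = -7/3 + (2*E**2 + E) = -7/3 + (E + 2*E**2) = -7/3 + E + 2*E**2)
z*468 + U(x(2)) = -6*468 + (-7/3 + 2 + 2*2**2) = -2808 + (-7/3 + 2 + 2*4) = -2808 + (-7/3 + 2 + 8) = -2808 + 23/3 = -8401/3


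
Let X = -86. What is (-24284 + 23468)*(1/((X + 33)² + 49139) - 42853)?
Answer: 151376679724/4329 ≈ 3.4968e+7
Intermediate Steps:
(-24284 + 23468)*(1/((X + 33)² + 49139) - 42853) = (-24284 + 23468)*(1/((-86 + 33)² + 49139) - 42853) = -816*(1/((-53)² + 49139) - 42853) = -816*(1/(2809 + 49139) - 42853) = -816*(1/51948 - 42853) = -816*(-2226127643/51948) = 151376679724/4329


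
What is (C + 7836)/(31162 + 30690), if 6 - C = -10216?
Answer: 9029/30926 ≈ 0.29195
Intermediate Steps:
C = 10222 (C = 6 - 1*(-10216) = 6 + 10216 = 10222)
(C + 7836)/(31162 + 30690) = (10222 + 7836)/(31162 + 30690) = 18058/61852 = 18058*(1/61852) = 9029/30926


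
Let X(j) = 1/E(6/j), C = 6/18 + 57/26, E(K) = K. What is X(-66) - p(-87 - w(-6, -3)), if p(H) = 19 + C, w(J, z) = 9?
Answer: -2537/78 ≈ -32.526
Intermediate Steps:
C = 197/78 (C = 6*(1/18) + 57*(1/26) = ⅓ + 57/26 = 197/78 ≈ 2.5256)
X(j) = j/6 (X(j) = 1/(6/j) = j/6)
p(H) = 1679/78 (p(H) = 19 + 197/78 = 1679/78)
X(-66) - p(-87 - w(-6, -3)) = (⅙)*(-66) - 1*1679/78 = -11 - 1679/78 = -2537/78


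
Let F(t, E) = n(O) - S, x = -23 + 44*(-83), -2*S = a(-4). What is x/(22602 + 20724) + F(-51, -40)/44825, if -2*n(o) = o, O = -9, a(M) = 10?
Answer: -27386713/323681325 ≈ -0.084610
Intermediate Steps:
S = -5 (S = -½*10 = -5)
x = -3675 (x = -23 - 3652 = -3675)
n(o) = -o/2
F(t, E) = 19/2 (F(t, E) = -½*(-9) - 1*(-5) = 9/2 + 5 = 19/2)
x/(22602 + 20724) + F(-51, -40)/44825 = -3675/(22602 + 20724) + (19/2)/44825 = -3675/43326 + (19/2)*(1/44825) = -3675*1/43326 + 19/89650 = -1225/14442 + 19/89650 = -27386713/323681325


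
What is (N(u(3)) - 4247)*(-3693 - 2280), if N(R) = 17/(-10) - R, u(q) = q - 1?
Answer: 253894311/10 ≈ 2.5389e+7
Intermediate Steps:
u(q) = -1 + q
N(R) = -17/10 - R (N(R) = 17*(-⅒) - R = -17/10 - R)
(N(u(3)) - 4247)*(-3693 - 2280) = ((-17/10 - (-1 + 3)) - 4247)*(-3693 - 2280) = ((-17/10 - 1*2) - 4247)*(-5973) = ((-17/10 - 2) - 4247)*(-5973) = (-37/10 - 4247)*(-5973) = -42507/10*(-5973) = 253894311/10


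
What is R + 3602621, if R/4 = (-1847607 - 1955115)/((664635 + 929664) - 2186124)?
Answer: 710712128071/197275 ≈ 3.6026e+6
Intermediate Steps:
R = 5070296/197275 (R = 4*((-1847607 - 1955115)/((664635 + 929664) - 2186124)) = 4*(-3802722/(1594299 - 2186124)) = 4*(-3802722/(-591825)) = 4*(-3802722*(-1/591825)) = 4*(1267574/197275) = 5070296/197275 ≈ 25.702)
R + 3602621 = 5070296/197275 + 3602621 = 710712128071/197275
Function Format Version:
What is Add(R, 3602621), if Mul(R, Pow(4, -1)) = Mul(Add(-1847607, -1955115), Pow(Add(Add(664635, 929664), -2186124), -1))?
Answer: Rational(710712128071, 197275) ≈ 3.6026e+6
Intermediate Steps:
R = Rational(5070296, 197275) (R = Mul(4, Mul(Add(-1847607, -1955115), Pow(Add(Add(664635, 929664), -2186124), -1))) = Mul(4, Mul(-3802722, Pow(Add(1594299, -2186124), -1))) = Mul(4, Mul(-3802722, Pow(-591825, -1))) = Mul(4, Mul(-3802722, Rational(-1, 591825))) = Mul(4, Rational(1267574, 197275)) = Rational(5070296, 197275) ≈ 25.702)
Add(R, 3602621) = Add(Rational(5070296, 197275), 3602621) = Rational(710712128071, 197275)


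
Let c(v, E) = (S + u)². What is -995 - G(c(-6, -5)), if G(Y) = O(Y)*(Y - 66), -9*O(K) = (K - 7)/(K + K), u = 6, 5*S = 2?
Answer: -76504579/76800 ≈ -996.15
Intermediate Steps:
S = ⅖ (S = (⅕)*2 = ⅖ ≈ 0.40000)
O(K) = -(-7 + K)/(18*K) (O(K) = -(K - 7)/(9*(K + K)) = -(-7 + K)/(9*(2*K)) = -(-7 + K)*1/(2*K)/9 = -(-7 + K)/(18*K))
c(v, E) = 1024/25 (c(v, E) = (⅖ + 6)² = (32/5)² = 1024/25)
G(Y) = (-66 + Y)*(7 - Y)/(18*Y) (G(Y) = ((7 - Y)/(18*Y))*(Y - 66) = ((7 - Y)/(18*Y))*(-66 + Y) = (-66 + Y)*(7 - Y)/(18*Y))
-995 - G(c(-6, -5)) = -995 - (-1)*(-66 + 1024/25)*(-7 + 1024/25)/(18*1024/25) = -995 - (-1)*25*(-626)*849/(18*1024*25*25) = -995 - 1*88579/76800 = -995 - 88579/76800 = -76504579/76800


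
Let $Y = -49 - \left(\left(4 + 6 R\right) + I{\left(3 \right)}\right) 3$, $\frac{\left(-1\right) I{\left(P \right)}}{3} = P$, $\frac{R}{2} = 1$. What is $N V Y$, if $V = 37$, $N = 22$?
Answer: $-56980$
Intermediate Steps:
$R = 2$ ($R = 2 \cdot 1 = 2$)
$I{\left(P \right)} = - 3 P$
$Y = -70$ ($Y = -49 - \left(\left(4 + 6 \cdot 2\right) - 9\right) 3 = -49 - \left(\left(4 + 12\right) - 9\right) 3 = -49 - \left(16 - 9\right) 3 = -49 - 7 \cdot 3 = -49 - 21 = -70$)
$N V Y = 22 \cdot 37 \left(-70\right) = 814 \left(-70\right) = -56980$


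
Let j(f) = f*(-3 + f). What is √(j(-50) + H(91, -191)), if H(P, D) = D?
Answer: √2459 ≈ 49.588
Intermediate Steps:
√(j(-50) + H(91, -191)) = √(-50*(-3 - 50) - 191) = √(-50*(-53) - 191) = √(2650 - 191) = √2459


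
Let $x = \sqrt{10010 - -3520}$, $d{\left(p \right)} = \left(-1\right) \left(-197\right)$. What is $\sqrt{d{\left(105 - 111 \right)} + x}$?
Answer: $\sqrt{197 + \sqrt{13530}} \approx 17.701$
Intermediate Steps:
$d{\left(p \right)} = 197$
$x = \sqrt{13530}$ ($x = \sqrt{10010 + 3520} = \sqrt{13530} \approx 116.32$)
$\sqrt{d{\left(105 - 111 \right)} + x} = \sqrt{197 + \sqrt{13530}}$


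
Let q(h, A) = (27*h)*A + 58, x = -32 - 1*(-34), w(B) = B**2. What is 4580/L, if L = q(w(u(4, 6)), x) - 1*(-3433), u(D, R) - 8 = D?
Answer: 4580/11267 ≈ 0.40650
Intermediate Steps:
u(D, R) = 8 + D
x = 2 (x = -32 + 34 = 2)
q(h, A) = 58 + 27*A*h (q(h, A) = 27*A*h + 58 = 58 + 27*A*h)
L = 11267 (L = (58 + 27*2*(8 + 4)**2) - 1*(-3433) = (58 + 27*2*12**2) + 3433 = (58 + 27*2*144) + 3433 = (58 + 7776) + 3433 = 7834 + 3433 = 11267)
4580/L = 4580/11267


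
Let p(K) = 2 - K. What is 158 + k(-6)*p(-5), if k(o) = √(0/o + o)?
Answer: 158 + 7*I*√6 ≈ 158.0 + 17.146*I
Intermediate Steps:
k(o) = √o (k(o) = √(0 + o) = √o)
158 + k(-6)*p(-5) = 158 + √(-6)*(2 - 1*(-5)) = 158 + (I*√6)*(2 + 5) = 158 + (I*√6)*7 = 158 + 7*I*√6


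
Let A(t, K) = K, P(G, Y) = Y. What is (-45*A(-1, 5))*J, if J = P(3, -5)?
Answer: 1125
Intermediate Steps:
J = -5
(-45*A(-1, 5))*J = -45*5*(-5) = -225*(-5) = 1125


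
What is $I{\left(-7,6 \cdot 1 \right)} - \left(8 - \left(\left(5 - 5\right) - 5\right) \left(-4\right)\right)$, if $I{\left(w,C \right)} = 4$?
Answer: $16$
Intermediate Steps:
$I{\left(-7,6 \cdot 1 \right)} - \left(8 - \left(\left(5 - 5\right) - 5\right) \left(-4\right)\right) = 4 - \left(8 - \left(\left(5 - 5\right) - 5\right) \left(-4\right)\right) = 4 - \left(8 - \left(0 - 5\right) \left(-4\right)\right) = 4 - -12 = 4 + \left(-8 + 20\right) = 4 + 12 = 16$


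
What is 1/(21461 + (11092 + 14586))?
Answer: 1/47139 ≈ 2.1214e-5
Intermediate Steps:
1/(21461 + (11092 + 14586)) = 1/(21461 + 25678) = 1/47139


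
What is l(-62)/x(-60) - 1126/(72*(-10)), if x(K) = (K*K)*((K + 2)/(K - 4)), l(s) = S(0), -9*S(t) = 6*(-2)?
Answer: 244969/156600 ≈ 1.5643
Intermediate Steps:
S(t) = 4/3 (S(t) = -2*(-2)/3 = -1/9*(-12) = 4/3)
l(s) = 4/3
x(K) = K**2*(2 + K)/(-4 + K) (x(K) = K**2*((2 + K)/(-4 + K)) = K**2*(2 + K)/(-4 + K))
l(-62)/x(-60) - 1126/(72*(-10)) = 4/(3*(((-60)**2*(2 - 60)/(-4 - 60)))) - 1126/(72*(-10)) = 4/(3*((3600*(-58)/(-64)))) - 1126/(-720) = 4/(3*((3600*(-1/64)*(-58)))) - 1126*(-1/720) = 4/(3*(6525/2)) + 563/360 = (4/3)*(2/6525) + 563/360 = 8/19575 + 563/360 = 244969/156600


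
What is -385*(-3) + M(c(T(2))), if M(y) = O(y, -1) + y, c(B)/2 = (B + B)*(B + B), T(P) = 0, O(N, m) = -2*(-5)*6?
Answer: 1215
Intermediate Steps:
O(N, m) = 60 (O(N, m) = 10*6 = 60)
c(B) = 8*B**2 (c(B) = 2*((B + B)*(B + B)) = 2*((2*B)*(2*B)) = 2*(4*B**2) = 8*B**2)
M(y) = 60 + y
-385*(-3) + M(c(T(2))) = -385*(-3) + (60 + 8*0**2) = 1155 + (60 + 8*0) = 1155 + (60 + 0) = 1155 + 60 = 1215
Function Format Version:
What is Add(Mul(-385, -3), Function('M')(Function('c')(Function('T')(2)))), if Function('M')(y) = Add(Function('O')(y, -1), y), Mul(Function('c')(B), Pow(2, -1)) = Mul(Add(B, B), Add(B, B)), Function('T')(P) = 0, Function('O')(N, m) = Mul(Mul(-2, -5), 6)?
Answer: 1215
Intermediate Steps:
Function('O')(N, m) = 60 (Function('O')(N, m) = Mul(10, 6) = 60)
Function('c')(B) = Mul(8, Pow(B, 2)) (Function('c')(B) = Mul(2, Mul(Add(B, B), Add(B, B))) = Mul(2, Mul(Mul(2, B), Mul(2, B))) = Mul(2, Mul(4, Pow(B, 2))) = Mul(8, Pow(B, 2)))
Function('M')(y) = Add(60, y)
Add(Mul(-385, -3), Function('M')(Function('c')(Function('T')(2)))) = Add(Mul(-385, -3), Add(60, Mul(8, Pow(0, 2)))) = Add(1155, Add(60, Mul(8, 0))) = Add(1155, Add(60, 0)) = Add(1155, 60) = 1215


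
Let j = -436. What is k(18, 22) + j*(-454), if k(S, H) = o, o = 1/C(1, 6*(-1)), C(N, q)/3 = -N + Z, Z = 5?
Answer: 2375329/12 ≈ 1.9794e+5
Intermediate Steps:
C(N, q) = 15 - 3*N (C(N, q) = 3*(-N + 5) = 3*(5 - N) = 15 - 3*N)
o = 1/12 (o = 1/(15 - 3*1) = 1/(15 - 3) = 1/12 ≈ 0.083333)
k(S, H) = 1/12
k(18, 22) + j*(-454) = 1/12 - 436*(-454) = 1/12 + 197944 = 2375329/12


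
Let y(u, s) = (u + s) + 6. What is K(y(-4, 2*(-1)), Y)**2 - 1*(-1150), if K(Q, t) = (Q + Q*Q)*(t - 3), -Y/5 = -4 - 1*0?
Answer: 1150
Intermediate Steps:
y(u, s) = 6 + s + u (y(u, s) = (s + u) + 6 = 6 + s + u)
Y = 20 (Y = -5*(-4 - 1*0) = -5*(-4 + 0) = -5*(-4) = 20)
K(Q, t) = (-3 + t)*(Q + Q**2) (K(Q, t) = (Q + Q**2)*(-3 + t) = (-3 + t)*(Q + Q**2))
K(y(-4, 2*(-1)), Y)**2 - 1*(-1150) = ((6 + 2*(-1) - 4)*(-3 + 20 - 3*(6 + 2*(-1) - 4) + (6 + 2*(-1) - 4)*20))**2 - 1*(-1150) = ((6 - 2 - 4)*(-3 + 20 - 3*(6 - 2 - 4) + (6 - 2 - 4)*20))**2 + 1150 = (0*(-3 + 20 - 3*0 + 0*20))**2 + 1150 = (0*(-3 + 20 + 0 + 0))**2 + 1150 = (0*17)**2 + 1150 = 0**2 + 1150 = 0 + 1150 = 1150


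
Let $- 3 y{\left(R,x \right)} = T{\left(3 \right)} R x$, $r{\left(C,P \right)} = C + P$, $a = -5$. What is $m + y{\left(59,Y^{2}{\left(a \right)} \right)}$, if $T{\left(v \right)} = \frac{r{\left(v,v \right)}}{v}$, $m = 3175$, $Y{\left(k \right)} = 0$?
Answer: $3175$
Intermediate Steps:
$T{\left(v \right)} = 2$ ($T{\left(v \right)} = \frac{v + v}{v} = \frac{2 v}{v} = 2$)
$y{\left(R,x \right)} = - \frac{2 R x}{3}$
$m + y{\left(59,Y^{2}{\left(a \right)} \right)} = 3175 - \frac{118 \cdot 0^{2}}{3} = 3175 - \frac{118}{3} \cdot 0 = 3175 + 0 = 3175$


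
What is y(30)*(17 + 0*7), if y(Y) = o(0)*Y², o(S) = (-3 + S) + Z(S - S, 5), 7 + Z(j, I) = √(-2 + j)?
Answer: -153000 + 15300*I*√2 ≈ -1.53e+5 + 21637.0*I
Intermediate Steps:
Z(j, I) = -7 + √(-2 + j)
o(S) = -10 + S + I*√2 (o(S) = (-3 + S) + (-7 + √(-2 + (S - S))) = (-3 + S) + (-7 + √(-2 + 0)) = (-3 + S) + (-7 + √(-2)) = (-3 + S) + (-7 + I*√2) = -10 + S + I*√2)
y(Y) = Y²*(-10 + I*√2) (y(Y) = (-10 + 0 + I*√2)*Y² = (-10 + I*√2)*Y² = Y²*(-10 + I*√2))
y(30)*(17 + 0*7) = (30²*(-10 + I*√2))*(17 + 0*7) = (900*(-10 + I*√2))*(17 + 0) = (-9000 + 900*I*√2)*17 = -153000 + 15300*I*√2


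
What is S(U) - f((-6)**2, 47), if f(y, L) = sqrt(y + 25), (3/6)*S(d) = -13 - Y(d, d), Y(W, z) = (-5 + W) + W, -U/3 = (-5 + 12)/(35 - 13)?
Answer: -134/11 - sqrt(61) ≈ -19.992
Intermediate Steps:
U = -21/22 (U = -3*(-5 + 12)/(35 - 13) = -21/22 ≈ -0.95455)
Y(W, z) = -5 + 2*W
S(d) = -16 - 4*d (S(d) = 2*(-13 - (-5 + 2*d)) = 2*(-13 + (5 - 2*d)) = 2*(-8 - 2*d) = -16 - 4*d)
f(y, L) = sqrt(25 + y)
S(U) - f((-6)**2, 47) = (-16 - 4*(-21/22)) - sqrt(25 + (-6)**2) = (-16 + 42/11) - sqrt(25 + 36) = -134/11 - sqrt(61)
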